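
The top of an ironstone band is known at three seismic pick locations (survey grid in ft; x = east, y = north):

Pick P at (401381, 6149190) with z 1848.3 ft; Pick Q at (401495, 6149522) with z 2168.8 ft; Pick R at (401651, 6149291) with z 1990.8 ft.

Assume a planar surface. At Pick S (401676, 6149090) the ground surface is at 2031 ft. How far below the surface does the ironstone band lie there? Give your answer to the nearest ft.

216 ft

Let the plane be z = a·x + b·y + c.
Pick Q−Pick P: 114a + 332b = 320.5;  Pick R−Pick P: 270a + 101b = 142.5.
Solving gives a = 0.19122315, b = 0.89970048.
Then c = 1848.3 − a·401381 − b·6149190 = −5607334.26.
At (401676, 6149090): z_contact = 76809.8 + 5532339.2 − 5607334.26 = 1814.7 ft.
Depth below ground = 2031 − 1814.7 = 216 ft.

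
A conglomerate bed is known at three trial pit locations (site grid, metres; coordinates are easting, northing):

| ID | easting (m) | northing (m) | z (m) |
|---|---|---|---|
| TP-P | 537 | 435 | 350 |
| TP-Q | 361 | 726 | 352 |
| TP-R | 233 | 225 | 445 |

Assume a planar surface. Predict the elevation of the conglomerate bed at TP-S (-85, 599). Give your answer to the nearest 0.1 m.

Let the plane be z = a·easting + b·northing + c.
TP-Q−TP-P: −176a + 291b = 2;  TP-R−TP-P: −304a − 210b = 95.
Solving gives a = −0.22376, b = −0.12846.
Then c = 350 − a·537 − b·435 = 526.04.
At (-85, 599): z = 19.0 − 76.9 + 526.04 = 468.1 m.

468.1 m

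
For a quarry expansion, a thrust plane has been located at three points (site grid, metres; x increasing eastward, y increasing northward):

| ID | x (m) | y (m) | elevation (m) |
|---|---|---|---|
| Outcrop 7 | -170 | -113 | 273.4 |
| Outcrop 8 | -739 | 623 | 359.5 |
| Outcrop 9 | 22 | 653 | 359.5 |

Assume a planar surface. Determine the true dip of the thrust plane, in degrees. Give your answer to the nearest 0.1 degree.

6.5°

Two edge vectors: Outcrop 7→Outcrop 8 = (-569, 736, 86.1), Outcrop 7→Outcrop 9 = (192, 766, 86.1).
Normal n = (Outcrop 7→Outcrop 8) × (Outcrop 7→Outcrop 9) = (-2583, 65522.1, -577166).
So ∂z/∂x = −n_x/n_z = −0.00448 and ∂z/∂y = −n_y/n_z = 0.11352.
Gradient magnitude |∇z| = √(a² + b²) = √(0.00002 + 0.01289) = 0.11361.
True dip = arctan(0.11361) = 6.5°, dipping toward S (azimuth ≈ 178°).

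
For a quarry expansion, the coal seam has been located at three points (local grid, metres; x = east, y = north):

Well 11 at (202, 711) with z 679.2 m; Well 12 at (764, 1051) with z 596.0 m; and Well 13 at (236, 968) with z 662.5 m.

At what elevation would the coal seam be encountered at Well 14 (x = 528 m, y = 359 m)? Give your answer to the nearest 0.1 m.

658.0 m

Let the plane be z = a·x + b·y + c.
Well 12−Well 11: 562a + 340b = −83.2;  Well 13−Well 11: 34a + 257b = −16.7.
Solving gives a = −0.118190, b = −0.049344.
Then c = 679.2 − a·202 − b·711 = 738.16.
At (528, 359): z = −62.4 − 17.7 + 738.16 = 658.0 m.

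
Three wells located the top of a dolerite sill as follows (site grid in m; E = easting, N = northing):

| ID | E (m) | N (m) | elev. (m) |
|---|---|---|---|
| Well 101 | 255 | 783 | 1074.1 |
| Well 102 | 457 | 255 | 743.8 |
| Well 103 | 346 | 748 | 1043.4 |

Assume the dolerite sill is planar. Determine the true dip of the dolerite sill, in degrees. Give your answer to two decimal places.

Let the plane be z = a·E + b·N + c.
Well 102−Well 101: 202a − 528b = −330.3;  Well 103−Well 101: 91a − 35b = −30.7.
Solving gives a = −0.11345, b = 0.58216.
Gradient magnitude |∇z| = √(a² + b²) = √(0.01287 + 0.33891) = 0.59312.
True dip = arctan(0.59312) = 30.67°, dipping toward S (azimuth ≈ 169°).

30.67°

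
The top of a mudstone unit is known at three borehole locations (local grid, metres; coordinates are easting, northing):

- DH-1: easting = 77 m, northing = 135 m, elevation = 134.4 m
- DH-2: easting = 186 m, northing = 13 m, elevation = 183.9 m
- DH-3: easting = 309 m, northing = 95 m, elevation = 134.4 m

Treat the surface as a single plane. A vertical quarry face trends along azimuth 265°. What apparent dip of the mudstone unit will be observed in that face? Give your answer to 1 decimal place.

7.1°

Two edge vectors: DH-1→DH-2 = (109, -122, 49.5), DH-1→DH-3 = (232, -40, 0).
Normal n = (DH-1→DH-2) × (DH-1→DH-3) = (1980, 11484, 23944).
So ∂z/∂easting = −n_x/n_z = −0.08269 and ∂z/∂northing = −n_y/n_z = −0.47962.
Unit vector along 265° is (sin 265°, cos 265°) = (-0.9962, -0.0872).
Slope in that direction = a·(-0.9962) + b·(-0.0872) = 0.12418.
Apparent dip = arctan|0.12418| = 7.1° (true dip is 26.0°, so apparent ≤ true as expected).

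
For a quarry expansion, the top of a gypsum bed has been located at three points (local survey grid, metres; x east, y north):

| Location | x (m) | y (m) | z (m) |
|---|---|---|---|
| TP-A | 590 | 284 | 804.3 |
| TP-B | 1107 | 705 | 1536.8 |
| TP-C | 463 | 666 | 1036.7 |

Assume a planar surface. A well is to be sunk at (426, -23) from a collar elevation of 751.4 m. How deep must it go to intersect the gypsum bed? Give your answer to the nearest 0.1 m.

326.8 m

Let the plane be z = a·x + b·y + c.
TP-B−TP-A: 517a + 421b = 732.5;  TP-C−TP-A: −127a + 382b = 232.4.
Solving gives a = 0.725111, b = 0.849448.
Then c = 804.3 − a·590 − b·284 = 135.24.
At (426, -23): z_contact = 308.90 − 19.54 + 135.24 = 424.60 m.
Depth below ground = 751.4 − 424.60 = 326.8 m.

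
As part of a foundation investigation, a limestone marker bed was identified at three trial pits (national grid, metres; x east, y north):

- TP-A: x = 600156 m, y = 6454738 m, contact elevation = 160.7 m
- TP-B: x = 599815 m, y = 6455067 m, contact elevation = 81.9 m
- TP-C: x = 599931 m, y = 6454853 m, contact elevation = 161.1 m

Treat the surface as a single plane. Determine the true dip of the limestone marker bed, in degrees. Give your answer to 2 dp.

Let the plane be z = a·x + b·y + c.
TP-B−TP-A: −341a + 329b = −78.8;  TP-C−TP-A: −225a + 115b = 0.4.
Solving gives a = −0.26411, b = −0.51325.
Gradient magnitude |∇z| = √(a² + b²) = √(0.06975 + 0.26343) = 0.57722.
True dip = arctan(0.57722) = 29.99°, dipping toward NNE (azimuth ≈ 027°).

29.99°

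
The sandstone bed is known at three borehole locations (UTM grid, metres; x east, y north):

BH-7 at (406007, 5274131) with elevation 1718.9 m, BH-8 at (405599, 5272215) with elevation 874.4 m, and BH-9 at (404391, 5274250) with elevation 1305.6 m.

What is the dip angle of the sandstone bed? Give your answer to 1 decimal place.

Let the plane be z = a·x + b·y + c.
BH-8−BH-7: −408a − 1916b = −844.5;  BH-9−BH-7: −1616a + 119b = −413.3.
Solving gives a = 0.28376, b = 0.38034.
Gradient magnitude |∇z| = √(a² + b²) = √(0.08052 + 0.14466) = 0.47453.
True dip = arctan(0.47453) = 25.4°, dipping toward SW (azimuth ≈ 217°).

25.4°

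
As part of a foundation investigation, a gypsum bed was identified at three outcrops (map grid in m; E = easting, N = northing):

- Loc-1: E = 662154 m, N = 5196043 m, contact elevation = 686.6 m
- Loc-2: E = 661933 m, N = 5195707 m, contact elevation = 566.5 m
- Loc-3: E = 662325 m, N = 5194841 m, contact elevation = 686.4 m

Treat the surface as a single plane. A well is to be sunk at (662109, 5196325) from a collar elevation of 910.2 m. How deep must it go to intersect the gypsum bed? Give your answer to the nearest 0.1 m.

225.7 m

Two edge vectors: Loc-1→Loc-2 = (-221, -336, -120.1), Loc-1→Loc-3 = (171, -1202, -0.2).
Normal n = (Loc-1→Loc-2) × (Loc-1→Loc-3) = (-144293, -20581.3, 323098).
So ∂z/∂E = −n_x/n_z = 0.446592056 and ∂z/∂N = −n_y/n_z = 0.063699868.
Intercept c from Loc-1: 686.6 − 295712.72 − 330987.25 = −626013.37.
At (662109, 5196325): z_contact = 295692.62 + 331005.22 − 626013.37 = 684.47 m.
Depth below ground = 910.2 − 684.47 = 225.7 m.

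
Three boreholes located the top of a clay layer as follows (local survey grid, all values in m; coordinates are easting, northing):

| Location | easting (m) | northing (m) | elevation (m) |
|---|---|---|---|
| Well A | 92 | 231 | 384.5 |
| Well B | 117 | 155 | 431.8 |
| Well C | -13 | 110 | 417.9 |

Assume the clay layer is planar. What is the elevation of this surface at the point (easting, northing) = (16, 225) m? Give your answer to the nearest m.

Let the plane be z = a·easting + b·northing + c.
Well B−Well A: 25a − 76b = 47.3;  Well C−Well A: −105a − 121b = 33.4.
Solving gives a = 0.28940, b = −0.52717.
Then c = 384.5 − a·92 − b·231 = 479.65.
At (16, 225): z = 4.6 − 118.6 + 479.65 = 365.7 m.

366 m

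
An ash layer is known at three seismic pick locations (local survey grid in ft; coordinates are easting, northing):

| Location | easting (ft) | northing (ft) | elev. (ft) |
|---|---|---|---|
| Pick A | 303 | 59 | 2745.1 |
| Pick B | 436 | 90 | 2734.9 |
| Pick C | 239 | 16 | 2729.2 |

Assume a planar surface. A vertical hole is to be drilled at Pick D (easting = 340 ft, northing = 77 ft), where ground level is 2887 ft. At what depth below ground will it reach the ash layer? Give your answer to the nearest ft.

138 ft

Let the plane be z = a·easting + b·northing + c.
Pick B−Pick A: 133a + 31b = −10.2;  Pick C−Pick A: −64a − 43b = −15.9.
Solving gives a = −0.24940, b = 0.74096.
Then c = 2745.1 − a·303 − b·59 = 2776.95.
At (340, 77): z_contact = −84.8 + 57.1 + 2776.95 = 2749.2 ft.
Depth below ground = 2887 − 2749.2 = 138 ft.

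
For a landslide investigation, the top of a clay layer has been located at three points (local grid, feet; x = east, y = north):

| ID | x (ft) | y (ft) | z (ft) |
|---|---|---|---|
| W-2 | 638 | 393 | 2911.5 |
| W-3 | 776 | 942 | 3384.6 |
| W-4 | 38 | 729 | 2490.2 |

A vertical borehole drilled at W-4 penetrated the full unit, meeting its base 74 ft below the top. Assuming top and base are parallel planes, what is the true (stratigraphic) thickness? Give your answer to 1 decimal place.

47.4 ft

Two edge vectors: W-2→W-3 = (138, 549, 473.1), W-2→W-4 = (-600, 336, -421.3).
Normal n = (W-2→W-3) × (W-2→W-4) = (-390255.3, -225720.6, 375768).
So ∂z/∂x = −n_x/n_z = 1.03855 and ∂z/∂y = −n_y/n_z = 0.60069.
|∇z| = √(a²+b²) = 1.19976, so dip δ = arctan(1.19976) = 50.19°.
True thickness = vertical thickness × cos δ = 74 × cos 50.19° = 47.4 ft.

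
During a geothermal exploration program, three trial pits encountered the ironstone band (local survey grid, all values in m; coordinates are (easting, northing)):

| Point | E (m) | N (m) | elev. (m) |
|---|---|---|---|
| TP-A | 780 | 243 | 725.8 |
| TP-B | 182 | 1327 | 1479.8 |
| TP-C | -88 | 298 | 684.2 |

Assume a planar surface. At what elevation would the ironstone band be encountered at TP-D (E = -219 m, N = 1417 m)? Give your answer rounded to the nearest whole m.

Let the plane be z = a·E + b·N + c.
TP-B−TP-A: −598a + 1084b = 754;  TP-C−TP-A: −868a + 55b = −41.6.
Solving gives a = 0.09533, b = 0.74816.
Then c = 725.8 − a·780 − b·243 = 469.64.
At (-219, 1417): z = −20.9 + 1060.1 + 469.64 = 1508.9 m.

1509 m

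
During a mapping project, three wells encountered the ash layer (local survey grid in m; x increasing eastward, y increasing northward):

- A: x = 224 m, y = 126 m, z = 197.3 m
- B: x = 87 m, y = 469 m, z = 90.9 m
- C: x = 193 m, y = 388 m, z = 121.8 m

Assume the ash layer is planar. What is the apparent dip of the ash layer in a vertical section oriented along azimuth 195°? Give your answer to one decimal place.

14.0°

Let the plane be z = a·x + b·y + c.
B−A: −137a + 343b = −106.4;  C−A: −31a + 262b = −75.5.
Solving gives a = 0.07839, b = −0.27889.
Unit vector along 195° is (sin 195°, cos 195°) = (-0.2588, -0.9659).
Slope in that direction = a·(-0.2588) + b·(-0.9659) = 0.24910.
Apparent dip = arctan|0.24910| = 14.0° (true dip is 16.2°, so apparent ≤ true as expected).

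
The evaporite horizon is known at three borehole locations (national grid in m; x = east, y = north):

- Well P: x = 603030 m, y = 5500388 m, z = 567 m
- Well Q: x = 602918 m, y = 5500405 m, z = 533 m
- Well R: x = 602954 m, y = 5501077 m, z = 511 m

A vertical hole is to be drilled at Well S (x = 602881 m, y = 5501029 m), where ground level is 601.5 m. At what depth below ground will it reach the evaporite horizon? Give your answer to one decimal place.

Let the plane be z = a·x + b·y + c.
Well Q−Well P: −112a + 17b = −34;  Well R−Well P: −76a + 689b = −56.
Solving gives a = 0.296193790, b = −0.048605620.
Then c = 567 − a·603030 − b·5500388 = 89303.03.
At (602881, 5501029): z_contact = 178569.61 − 267380.92 + 89303.03 = 491.71 m.
Depth below ground = 601.5 − 491.71 = 109.8 m.

109.8 m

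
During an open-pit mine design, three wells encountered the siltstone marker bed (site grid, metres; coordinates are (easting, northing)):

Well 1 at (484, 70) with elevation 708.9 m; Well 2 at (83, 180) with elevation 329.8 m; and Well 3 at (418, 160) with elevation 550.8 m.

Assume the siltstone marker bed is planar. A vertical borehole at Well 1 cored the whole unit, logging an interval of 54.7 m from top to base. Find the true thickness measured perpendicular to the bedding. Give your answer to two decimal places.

31.02 m

Let the plane be z = a·E + b·N + c.
Well 2−Well 1: −401a + 110b = −379.1;  Well 3−Well 1: −66a + 90b = −158.1.
Solving gives a = 0.58023, b = −1.33117.
|∇z| = √(a²+b²) = 1.45213, so dip δ = arctan(1.45213) = 55.45°.
True thickness = vertical thickness × cos δ = 54.7 × cos 55.45° = 31.02 m.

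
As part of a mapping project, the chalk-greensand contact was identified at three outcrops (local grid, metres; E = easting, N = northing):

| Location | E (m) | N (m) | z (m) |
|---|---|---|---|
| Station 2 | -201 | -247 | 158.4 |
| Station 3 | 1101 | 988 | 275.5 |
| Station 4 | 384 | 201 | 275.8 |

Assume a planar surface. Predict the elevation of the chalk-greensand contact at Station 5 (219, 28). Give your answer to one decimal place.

Two edge vectors: Station 2→Station 3 = (1302, 1235, 117.1), Station 2→Station 4 = (585, 448, 117.4).
Normal n = (Station 2→Station 3) × (Station 2→Station 4) = (92528.2, -84351.3, -139179).
So ∂z/∂E = −n_x/n_z = 0.664814 and ∂z/∂N = −n_y/n_z = −0.606063.
Intercept c from Station 2: 158.4 + 133.63 − 149.70 = 142.33.
At (219, 28): z = 145.6 − 17.0 + 142.33 = 271.0 m.

271.0 m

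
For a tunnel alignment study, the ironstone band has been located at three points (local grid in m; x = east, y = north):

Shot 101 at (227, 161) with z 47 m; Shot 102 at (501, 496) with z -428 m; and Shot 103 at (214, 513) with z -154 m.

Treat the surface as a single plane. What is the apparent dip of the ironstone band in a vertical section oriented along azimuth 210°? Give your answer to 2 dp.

Two edge vectors: Shot 101→Shot 102 = (274, 335, -475), Shot 101→Shot 103 = (-13, 352, -201).
Normal n = (Shot 101→Shot 102) × (Shot 101→Shot 103) = (99865, 61249, 100803).
So ∂z/∂x = −n_x/n_z = −0.99069 and ∂z/∂y = −n_y/n_z = −0.60761.
Unit vector along 210° is (sin 210°, cos 210°) = (-0.5000, -0.8660).
Slope in that direction = a·(-0.5000) + b·(-0.8660) = 1.02155.
Apparent dip = arctan|1.02155| = 45.61° (true dip is 49.3°, so apparent ≤ true as expected).

45.61°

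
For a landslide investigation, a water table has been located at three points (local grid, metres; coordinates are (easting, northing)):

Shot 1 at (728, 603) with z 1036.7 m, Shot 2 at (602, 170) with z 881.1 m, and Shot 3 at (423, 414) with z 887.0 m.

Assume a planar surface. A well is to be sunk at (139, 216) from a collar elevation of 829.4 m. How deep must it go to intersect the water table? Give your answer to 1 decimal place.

Let the plane be z = a·E + b·N + c.
Shot 2−Shot 1: −126a − 433b = −155.6;  Shot 3−Shot 1: −305a − 189b = −149.7.
Solving gives a = 0.32713, b = 0.26416.
Then c = 1036.7 − a·728 − b·603 = 639.26.
At (139, 216): z_contact = 45.47 + 57.06 + 639.26 = 741.79 m.
Depth below ground = 829.4 − 741.79 = 87.6 m.

87.6 m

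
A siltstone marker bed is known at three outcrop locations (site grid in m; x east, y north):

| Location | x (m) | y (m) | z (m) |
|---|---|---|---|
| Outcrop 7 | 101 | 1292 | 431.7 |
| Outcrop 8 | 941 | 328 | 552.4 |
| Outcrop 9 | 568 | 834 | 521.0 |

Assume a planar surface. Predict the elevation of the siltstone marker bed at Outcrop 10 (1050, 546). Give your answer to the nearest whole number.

Two edge vectors: Outcrop 7→Outcrop 8 = (840, -964, 120.7), Outcrop 7→Outcrop 9 = (467, -458, 89.3).
Normal n = (Outcrop 7→Outcrop 8) × (Outcrop 7→Outcrop 9) = (-30804.6, -18645.1, 65468).
So ∂z/∂x = −n_x/n_z = 0.47053 and ∂z/∂y = −n_y/n_z = 0.28480.
Intercept c from Outcrop 7: 431.7 − 47.52 − 367.96 = 16.22.
At (1050, 546): z = 494.1 + 155.5 + 16.22 = 665.8 m.

666 m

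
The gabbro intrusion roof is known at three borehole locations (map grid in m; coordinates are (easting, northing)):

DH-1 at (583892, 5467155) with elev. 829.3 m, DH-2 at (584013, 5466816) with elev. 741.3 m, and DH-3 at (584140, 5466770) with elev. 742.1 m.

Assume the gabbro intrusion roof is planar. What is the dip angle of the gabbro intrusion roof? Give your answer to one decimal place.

Let the plane be z = a·E + b·N + c.
DH-2−DH-1: 121a − 339b = −88;  DH-3−DH-1: 248a − 385b = −87.2.
Solving gives a = 0.11522, b = 0.30071.
Gradient magnitude |∇z| = √(a² + b²) = √(0.01328 + 0.09043) = 0.32203.
True dip = arctan(0.32203) = 17.9°, dipping toward SSW (azimuth ≈ 201°).

17.9°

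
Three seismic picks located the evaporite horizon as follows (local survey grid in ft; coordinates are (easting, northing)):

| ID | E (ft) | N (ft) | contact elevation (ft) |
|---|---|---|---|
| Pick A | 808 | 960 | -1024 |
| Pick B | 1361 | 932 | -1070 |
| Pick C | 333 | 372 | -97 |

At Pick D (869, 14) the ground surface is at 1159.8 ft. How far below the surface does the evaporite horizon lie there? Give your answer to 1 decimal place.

Two edge vectors: Pick A→Pick B = (553, -28, -46), Pick A→Pick C = (-475, -588, 927).
Normal n = (Pick A→Pick B) × (Pick A→Pick C) = (-53004, -490781, -338464).
So ∂z/∂E = −n_x/n_z = −0.156602 and ∂z/∂N = −n_y/n_z = −1.450024.
Intercept c from Pick A: -1024 + 126.53 + 1392.02 = 494.56.
At (869, 14): z_contact = −136.09 − 20.30 + 494.56 = 338.17 ft.
Depth below ground = 1159.8 − 338.17 = 821.6 ft.

821.6 ft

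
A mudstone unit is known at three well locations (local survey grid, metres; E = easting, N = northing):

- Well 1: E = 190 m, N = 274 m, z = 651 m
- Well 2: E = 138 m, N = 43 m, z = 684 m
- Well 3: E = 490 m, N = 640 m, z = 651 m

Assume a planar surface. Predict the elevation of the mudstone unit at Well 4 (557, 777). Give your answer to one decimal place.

Two edge vectors: Well 1→Well 2 = (-52, -231, 33), Well 1→Well 3 = (300, 366, 0).
Normal n = (Well 1→Well 2) × (Well 1→Well 3) = (-12078, 9900, 50268).
So ∂z/∂E = −n_x/n_z = 0.24027 and ∂z/∂N = −n_y/n_z = −0.19694.
Intercept c from Well 1: 651 − 45.65 + 53.96 = 659.31.
At (557, 777): z = 133.8 − 153.0 + 659.31 = 640.1 m.

640.1 m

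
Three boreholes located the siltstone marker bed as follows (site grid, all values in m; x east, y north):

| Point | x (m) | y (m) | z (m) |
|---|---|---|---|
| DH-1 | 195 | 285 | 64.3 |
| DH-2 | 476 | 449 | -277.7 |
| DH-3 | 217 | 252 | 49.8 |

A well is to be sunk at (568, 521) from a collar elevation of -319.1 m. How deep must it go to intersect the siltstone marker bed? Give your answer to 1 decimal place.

75.5 m

Two edge vectors: DH-1→DH-2 = (281, 164, -342), DH-1→DH-3 = (22, -33, -14.5).
Normal n = (DH-1→DH-2) × (DH-1→DH-3) = (-13664, -3449.5, -12881).
So ∂z/∂x = −n_x/n_z = −1.06079 and ∂z/∂y = −n_y/n_z = −0.26780.
Intercept c from DH-1: 64.3 + 206.85 + 76.32 = 347.48.
At (568, 521): z_contact = −602.53 − 139.52 + 347.48 = -394.57 m.
Depth below ground = -319.1 − (-394.57) = 75.5 m.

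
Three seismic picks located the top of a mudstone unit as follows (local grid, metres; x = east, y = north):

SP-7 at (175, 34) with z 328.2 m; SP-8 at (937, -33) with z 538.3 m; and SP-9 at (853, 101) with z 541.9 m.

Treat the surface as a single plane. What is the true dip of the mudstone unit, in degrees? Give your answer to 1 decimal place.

19.9°

Let the plane be z = a·x + b·y + c.
SP-8−SP-7: 762a − 67b = 210.1;  SP-9−SP-7: 678a + 67b = 213.7.
Solving gives a = 0.29431, b = 0.21136.
Gradient magnitude |∇z| = √(a² + b²) = √(0.08662 + 0.04467) = 0.36234.
True dip = arctan(0.36234) = 19.9°, dipping toward SW (azimuth ≈ 234°).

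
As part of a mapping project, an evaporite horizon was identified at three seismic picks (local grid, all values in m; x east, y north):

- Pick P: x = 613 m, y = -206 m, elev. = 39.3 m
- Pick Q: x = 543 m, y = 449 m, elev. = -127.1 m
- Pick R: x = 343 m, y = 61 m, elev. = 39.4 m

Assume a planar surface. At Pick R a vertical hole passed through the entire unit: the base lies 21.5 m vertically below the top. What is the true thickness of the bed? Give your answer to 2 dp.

19.96 m

Two edge vectors: Pick P→Pick Q = (-70, 655, -166.4), Pick P→Pick R = (-270, 267, 0.1).
Normal n = (Pick P→Pick Q) × (Pick P→Pick R) = (44494.3, 44935, 158160).
So ∂z/∂x = −n_x/n_z = −0.28132 and ∂z/∂y = −n_y/n_z = −0.28411.
|∇z| = √(a²+b²) = 0.39983, so dip δ = arctan(0.39983) = 21.79°.
True thickness = vertical thickness × cos δ = 21.5 × cos 21.79° = 19.96 m.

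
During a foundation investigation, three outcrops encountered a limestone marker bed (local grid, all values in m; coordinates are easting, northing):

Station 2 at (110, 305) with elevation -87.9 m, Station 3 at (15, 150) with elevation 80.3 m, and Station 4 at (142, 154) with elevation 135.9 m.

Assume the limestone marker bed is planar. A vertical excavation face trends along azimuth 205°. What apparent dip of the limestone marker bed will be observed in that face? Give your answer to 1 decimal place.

Let the plane be z = a·easting + b·northing + c.
Station 3−Station 2: −95a − 155b = 168.2;  Station 4−Station 2: 32a − 151b = 223.8.
Solving gives a = 0.48126, b = −1.38013.
Unit vector along 205° is (sin 205°, cos 205°) = (-0.4226, -0.9063).
Slope in that direction = a·(-0.4226) + b·(-0.9063) = 1.04743.
Apparent dip = arctan|1.04743| = 46.3° (true dip is 55.6°, so apparent ≤ true as expected).

46.3°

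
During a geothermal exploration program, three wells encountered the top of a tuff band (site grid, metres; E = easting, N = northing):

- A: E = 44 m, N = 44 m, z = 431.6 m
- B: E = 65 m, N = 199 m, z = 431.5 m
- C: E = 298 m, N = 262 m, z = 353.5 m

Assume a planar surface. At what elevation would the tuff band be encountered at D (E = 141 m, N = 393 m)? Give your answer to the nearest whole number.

414 m

Let the plane be z = a·E + b·N + c.
B−A: 21a + 155b = −0.1;  C−A: 254a + 218b = −78.1.
Solving gives a = −0.34731, b = 0.04641.
Then c = 431.6 − a·44 − b·44 = 444.84.
At (141, 393): z = −49.0 + 18.2 + 444.84 = 414.1 m.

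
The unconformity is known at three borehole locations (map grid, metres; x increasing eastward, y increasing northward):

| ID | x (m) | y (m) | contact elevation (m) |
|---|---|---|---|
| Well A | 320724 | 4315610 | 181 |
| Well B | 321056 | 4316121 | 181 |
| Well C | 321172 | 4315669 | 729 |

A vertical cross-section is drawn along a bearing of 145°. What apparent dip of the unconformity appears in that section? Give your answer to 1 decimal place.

Let the plane be z = a·x + b·y + c.
Well B−Well A: 332a + 511b = 0;  Well C−Well A: 448a + 59b = 548.
Solving gives a = 1.33767, b = −0.86909.
Unit vector along 145° is (sin 145°, cos 145°) = (0.5736, -0.8192).
Slope in that direction = a·(0.5736) + b·(-0.8192) = 1.47918.
Apparent dip = arctan|1.47918| = 55.9° (true dip is 57.9°, so apparent ≤ true as expected).

55.9°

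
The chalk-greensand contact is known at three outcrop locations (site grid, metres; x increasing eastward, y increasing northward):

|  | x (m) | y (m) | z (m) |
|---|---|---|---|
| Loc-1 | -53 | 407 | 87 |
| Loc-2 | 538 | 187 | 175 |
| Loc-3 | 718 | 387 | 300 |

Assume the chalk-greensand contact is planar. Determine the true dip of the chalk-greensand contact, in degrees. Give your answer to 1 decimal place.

25.0°

Two edge vectors: Loc-1→Loc-2 = (591, -220, 88), Loc-1→Loc-3 = (771, -20, 213).
Normal n = (Loc-1→Loc-2) × (Loc-1→Loc-3) = (-45100, -58035, 157800).
So ∂z/∂x = −n_x/n_z = 0.28580 and ∂z/∂y = −n_y/n_z = 0.36778.
Gradient magnitude |∇z| = √(a² + b²) = √(0.08168 + 0.13526) = 0.46577.
True dip = arctan(0.46577) = 25.0°, dipping toward SW (azimuth ≈ 218°).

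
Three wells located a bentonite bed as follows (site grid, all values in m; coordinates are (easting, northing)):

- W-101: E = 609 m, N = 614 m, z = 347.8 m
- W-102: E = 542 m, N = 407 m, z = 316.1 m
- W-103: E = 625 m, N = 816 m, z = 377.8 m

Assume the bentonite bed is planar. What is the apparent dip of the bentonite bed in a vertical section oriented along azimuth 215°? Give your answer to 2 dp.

Two edge vectors: W-101→W-102 = (-67, -207, -31.7), W-101→W-103 = (16, 202, 30).
Normal n = (W-101→W-102) × (W-101→W-103) = (193.4, 1502.8, -10222).
So ∂z/∂E = −n_x/n_z = 0.01892 and ∂z/∂N = −n_y/n_z = 0.14702.
Unit vector along 215° is (sin 215°, cos 215°) = (-0.5736, -0.8192).
Slope in that direction = a·(-0.5736) + b·(-0.8192) = −0.13128.
Apparent dip = arctan|0.13128| = 7.48° (true dip is 8.4°, so apparent ≤ true as expected).

7.48°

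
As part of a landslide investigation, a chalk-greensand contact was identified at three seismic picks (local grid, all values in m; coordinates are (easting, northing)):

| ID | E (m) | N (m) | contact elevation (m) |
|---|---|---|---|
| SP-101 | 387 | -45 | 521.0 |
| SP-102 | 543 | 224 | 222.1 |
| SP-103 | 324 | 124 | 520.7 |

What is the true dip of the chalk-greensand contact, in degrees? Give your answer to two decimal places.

Two edge vectors: SP-101→SP-102 = (156, 269, -298.9), SP-101→SP-103 = (-63, 169, -0.3).
Normal n = (SP-101→SP-102) × (SP-101→SP-103) = (50433.4, 18877.5, 43311).
So ∂z/∂E = −n_x/n_z = −1.16445 and ∂z/∂N = −n_y/n_z = −0.43586.
Gradient magnitude |∇z| = √(a² + b²) = √(1.35594 + 0.18997) = 1.24335.
True dip = arctan(1.24335) = 51.19°, dipping toward ENE (azimuth ≈ 069°).

51.19°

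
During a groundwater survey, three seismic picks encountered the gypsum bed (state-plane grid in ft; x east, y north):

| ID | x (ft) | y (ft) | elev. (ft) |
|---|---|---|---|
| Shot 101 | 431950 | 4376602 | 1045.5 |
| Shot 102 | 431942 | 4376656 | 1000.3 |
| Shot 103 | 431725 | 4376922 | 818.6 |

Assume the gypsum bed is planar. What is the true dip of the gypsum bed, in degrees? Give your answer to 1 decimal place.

Let the plane be z = a·x + b·y + c.
Shot 102−Shot 101: −8a + 54b = −45.2;  Shot 103−Shot 101: −225a + 320b = −226.9.
Solving gives a = −0.23059, b = −0.87120.
Gradient magnitude |∇z| = √(a² + b²) = √(0.05317 + 0.75899) = 0.90120.
True dip = arctan(0.90120) = 42.0°, dipping toward NNE (azimuth ≈ 015°).

42.0°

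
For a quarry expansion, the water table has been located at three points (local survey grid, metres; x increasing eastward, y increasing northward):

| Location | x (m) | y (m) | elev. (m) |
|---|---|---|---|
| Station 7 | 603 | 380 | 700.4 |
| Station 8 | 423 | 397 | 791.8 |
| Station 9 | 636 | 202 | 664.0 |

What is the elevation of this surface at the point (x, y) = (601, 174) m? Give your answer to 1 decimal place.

678.3 m

Two edge vectors: Station 7→Station 8 = (-180, 17, 91.4), Station 7→Station 9 = (33, -178, -36.4).
Normal n = (Station 7→Station 8) × (Station 7→Station 9) = (15650.4, -3535.8, 31479).
So ∂z/∂x = −n_x/n_z = −0.49717 and ∂z/∂y = −n_y/n_z = 0.11232.
Intercept c from Station 7: 700.4 + 299.79 − 42.68 = 957.51.
At (601, 174): z = −298.8 + 19.5 + 957.51 = 678.3 m.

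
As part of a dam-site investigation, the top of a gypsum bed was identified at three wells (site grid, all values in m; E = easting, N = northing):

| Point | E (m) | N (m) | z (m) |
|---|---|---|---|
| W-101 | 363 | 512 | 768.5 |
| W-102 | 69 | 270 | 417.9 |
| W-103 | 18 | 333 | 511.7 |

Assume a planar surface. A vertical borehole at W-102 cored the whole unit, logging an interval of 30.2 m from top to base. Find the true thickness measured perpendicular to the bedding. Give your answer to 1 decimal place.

Two edge vectors: W-101→W-102 = (-294, -242, -350.6), W-101→W-103 = (-345, -179, -256.8).
Normal n = (W-101→W-102) × (W-101→W-103) = (-611.8, 45457.8, -30864).
So ∂z/∂E = −n_x/n_z = −0.01982 and ∂z/∂N = −n_y/n_z = 1.47284.
|∇z| = √(a²+b²) = 1.47298, so dip δ = arctan(1.47298) = 55.83°.
True thickness = vertical thickness × cos δ = 30.2 × cos 55.83° = 17.0 m.

17.0 m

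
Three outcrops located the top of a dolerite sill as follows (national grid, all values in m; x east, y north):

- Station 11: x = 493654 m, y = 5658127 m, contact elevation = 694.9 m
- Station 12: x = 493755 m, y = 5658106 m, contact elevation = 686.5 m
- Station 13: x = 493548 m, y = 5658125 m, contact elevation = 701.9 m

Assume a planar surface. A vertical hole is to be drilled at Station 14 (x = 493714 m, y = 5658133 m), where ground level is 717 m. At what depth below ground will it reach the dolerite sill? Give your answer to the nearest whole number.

Two edge vectors: Station 11→Station 12 = (101, -21, -8.4), Station 11→Station 13 = (-106, -2, 7).
Normal n = (Station 11→Station 12) × (Station 11→Station 13) = (-163.8, 183.4, -2428).
So ∂z/∂x = −n_x/n_z = −0.06746293 and ∂z/∂y = −n_y/n_z = 0.07553542.
Intercept c from Station 11: 694.9 + 33303.35 − 427389.00 = −393390.75.
At (493714, 5658133): z_contact = −33307.4 + 427389.5 − 393390.75 = 691.3 m.
Depth below ground = 717 − 691.3 = 26 m.

26 m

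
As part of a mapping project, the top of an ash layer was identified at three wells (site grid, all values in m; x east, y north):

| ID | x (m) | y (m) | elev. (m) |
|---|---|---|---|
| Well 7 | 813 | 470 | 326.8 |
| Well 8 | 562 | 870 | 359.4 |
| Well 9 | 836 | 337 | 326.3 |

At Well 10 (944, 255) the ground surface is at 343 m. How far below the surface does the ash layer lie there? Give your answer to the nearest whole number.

Let the plane be z = a·x + b·y + c.
Well 8−Well 7: −251a + 400b = 32.6;  Well 9−Well 7: 23a − 133b = −0.5.
Solving gives a = −0.17102, b = −0.02582.
Then c = 326.8 − a·813 − b·470 = 477.97.
At (944, 255): z_contact = −161.4 − 6.6 + 477.97 = 309.9 m.
Depth below ground = 343 − 309.9 = 33 m.

33 m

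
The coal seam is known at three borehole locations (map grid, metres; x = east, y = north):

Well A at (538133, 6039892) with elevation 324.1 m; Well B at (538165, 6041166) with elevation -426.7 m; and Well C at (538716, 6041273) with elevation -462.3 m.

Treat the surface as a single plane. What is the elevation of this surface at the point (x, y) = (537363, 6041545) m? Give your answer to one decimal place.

-690.7 m

Two edge vectors: Well A→Well B = (32, 1274, -750.8), Well A→Well C = (583, 1381, -786.4).
Normal n = (Well A→Well B) × (Well A→Well C) = (34981.2, -412551.6, -698550).
So ∂z/∂x = −n_x/n_z = 0.050076874 and ∂z/∂y = −n_y/n_z = −0.590582779.
Intercept c from Well A: 324.1 − 26948.02 + 3567056.20 = 3540432.28.
At (537363, 6041545): z = 26909.5 − 3568032.4 + 3540432.28 = -690.7 m.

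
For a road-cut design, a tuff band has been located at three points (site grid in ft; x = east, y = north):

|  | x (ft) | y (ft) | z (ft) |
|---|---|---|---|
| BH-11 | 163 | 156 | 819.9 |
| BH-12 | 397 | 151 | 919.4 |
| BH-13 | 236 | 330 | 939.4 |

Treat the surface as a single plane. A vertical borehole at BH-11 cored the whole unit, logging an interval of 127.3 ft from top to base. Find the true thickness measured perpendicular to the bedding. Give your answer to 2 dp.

Two edge vectors: BH-11→BH-12 = (234, -5, 99.5), BH-11→BH-13 = (73, 174, 119.5).
Normal n = (BH-11→BH-12) × (BH-11→BH-13) = (-17910.5, -20699.5, 41081).
So ∂z/∂x = −n_x/n_z = 0.43598 and ∂z/∂y = −n_y/n_z = 0.50387.
|∇z| = √(a²+b²) = 0.66631, so dip δ = arctan(0.66631) = 33.68°.
True thickness = vertical thickness × cos δ = 127.3 × cos 33.68° = 105.94 ft.

105.94 ft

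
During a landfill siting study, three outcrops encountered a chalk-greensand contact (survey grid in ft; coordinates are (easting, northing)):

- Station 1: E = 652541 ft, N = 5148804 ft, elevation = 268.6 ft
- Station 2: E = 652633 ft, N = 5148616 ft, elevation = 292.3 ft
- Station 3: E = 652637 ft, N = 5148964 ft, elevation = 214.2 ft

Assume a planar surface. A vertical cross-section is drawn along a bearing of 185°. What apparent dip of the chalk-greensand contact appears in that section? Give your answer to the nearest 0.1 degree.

13.4°

Two edge vectors: Station 1→Station 2 = (92, -188, 23.7), Station 1→Station 3 = (96, 160, -54.4).
Normal n = (Station 1→Station 2) × (Station 1→Station 3) = (6435.2, 7280, 32768).
So ∂z/∂E = −n_x/n_z = −0.19639 and ∂z/∂N = −n_y/n_z = −0.22217.
Unit vector along 185° is (sin 185°, cos 185°) = (-0.0872, -0.9962).
Slope in that direction = a·(-0.0872) + b·(-0.9962) = 0.23844.
Apparent dip = arctan|0.23844| = 13.4° (true dip is 16.5°, so apparent ≤ true as expected).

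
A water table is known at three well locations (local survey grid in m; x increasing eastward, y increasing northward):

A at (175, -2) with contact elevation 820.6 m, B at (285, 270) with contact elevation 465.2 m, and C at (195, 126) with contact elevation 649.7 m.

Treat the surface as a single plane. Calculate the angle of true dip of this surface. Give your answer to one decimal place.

53.6°

Let the plane be z = a·x + b·y + c.
B−A: 110a + 272b = −355.4;  C−A: 20a + 128b = −170.9.
Solving gives a = 0.11500, b = −1.35312.
Gradient magnitude |∇z| = √(a² + b²) = √(0.01322 + 1.83095) = 1.35800.
True dip = arctan(1.35800) = 53.6°, dipping toward N (azimuth ≈ 355°).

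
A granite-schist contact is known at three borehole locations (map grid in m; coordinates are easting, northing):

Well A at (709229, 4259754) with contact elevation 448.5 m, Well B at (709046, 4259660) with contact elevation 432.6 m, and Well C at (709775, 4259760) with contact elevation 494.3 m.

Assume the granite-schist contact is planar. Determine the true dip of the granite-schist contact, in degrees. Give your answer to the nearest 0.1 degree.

Two edge vectors: Well A→Well B = (-183, -94, -15.9), Well A→Well C = (546, 6, 45.8).
Normal n = (Well A→Well B) × (Well A→Well C) = (-4209.8, -300, 50226).
So ∂z/∂easting = −n_x/n_z = 0.08382 and ∂z/∂northing = −n_y/n_z = 0.00597.
Gradient magnitude |∇z| = √(a² + b²) = √(0.00703 + 0.00004) = 0.08403.
True dip = arctan(0.08403) = 4.8°, dipping toward W (azimuth ≈ 266°).

4.8°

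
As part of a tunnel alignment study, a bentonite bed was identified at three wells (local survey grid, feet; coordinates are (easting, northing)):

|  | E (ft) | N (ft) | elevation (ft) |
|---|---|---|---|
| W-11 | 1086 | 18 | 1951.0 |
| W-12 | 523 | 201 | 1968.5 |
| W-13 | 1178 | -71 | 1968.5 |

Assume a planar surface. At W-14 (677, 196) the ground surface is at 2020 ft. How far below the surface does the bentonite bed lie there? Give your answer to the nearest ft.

Two edge vectors: W-11→W-12 = (-563, 183, 17.5), W-11→W-13 = (92, -89, 17.5).
Normal n = (W-11→W-12) × (W-11→W-13) = (4760, 11462.5, 33271).
So ∂z/∂E = −n_x/n_z = −0.14307 and ∂z/∂N = −n_y/n_z = −0.34452.
Intercept c from W-11: 1951 + 155.37 + 6.20 = 2112.57.
At (677, 196): z_contact = −96.9 − 67.5 + 2112.57 = 1948.2 ft.
Depth below ground = 2020 − 1948.2 = 72 ft.

72 ft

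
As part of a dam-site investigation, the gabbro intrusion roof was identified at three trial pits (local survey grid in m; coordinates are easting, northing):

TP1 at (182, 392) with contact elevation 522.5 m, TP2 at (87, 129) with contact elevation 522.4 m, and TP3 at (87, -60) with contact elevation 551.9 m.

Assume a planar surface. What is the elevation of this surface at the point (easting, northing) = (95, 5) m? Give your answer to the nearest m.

Let the plane be z = a·easting + b·northing + c.
TP2−TP1: −95a − 263b = −0.1;  TP3−TP1: −95a − 452b = 29.4.
Solving gives a = 0.43316, b = −0.15608.
Then c = 522.5 − a·182 − b·392 = 504.85.
At (95, 5): z = 41.2 − 0.8 + 504.85 = 545.2 m.

545 m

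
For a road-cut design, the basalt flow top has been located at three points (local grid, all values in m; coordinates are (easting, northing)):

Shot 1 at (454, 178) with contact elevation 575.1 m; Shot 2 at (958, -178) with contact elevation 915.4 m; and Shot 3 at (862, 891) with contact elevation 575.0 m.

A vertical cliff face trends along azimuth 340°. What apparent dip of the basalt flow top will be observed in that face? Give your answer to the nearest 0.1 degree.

22.9°

Let the plane be z = a·E + b·N + c.
Shot 2−Shot 1: 504a − 356b = 340.3;  Shot 3−Shot 1: 408a + 713b = −0.1.
Solving gives a = 0.48077, b = −0.27525.
Unit vector along 340° is (sin 340°, cos 340°) = (-0.3420, 0.9397).
Slope in that direction = a·(-0.3420) + b·(0.9397) = −0.42309.
Apparent dip = arctan|0.42309| = 22.9° (true dip is 29.0°, so apparent ≤ true as expected).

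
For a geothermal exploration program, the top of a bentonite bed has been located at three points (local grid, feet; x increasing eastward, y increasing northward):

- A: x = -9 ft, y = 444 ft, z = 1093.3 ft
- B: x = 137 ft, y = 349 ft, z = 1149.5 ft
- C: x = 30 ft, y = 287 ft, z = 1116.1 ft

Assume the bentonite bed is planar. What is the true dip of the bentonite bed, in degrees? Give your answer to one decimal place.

Let the plane be z = a·x + b·y + c.
B−A: 146a − 95b = 56.2;  C−A: 39a − 157b = 22.8.
Solving gives a = 0.34643, b = −0.05917.
Gradient magnitude |∇z| = √(a² + b²) = √(0.12002 + 0.00350) = 0.35145.
True dip = arctan(0.35145) = 19.4°, dipping toward W (azimuth ≈ 280°).

19.4°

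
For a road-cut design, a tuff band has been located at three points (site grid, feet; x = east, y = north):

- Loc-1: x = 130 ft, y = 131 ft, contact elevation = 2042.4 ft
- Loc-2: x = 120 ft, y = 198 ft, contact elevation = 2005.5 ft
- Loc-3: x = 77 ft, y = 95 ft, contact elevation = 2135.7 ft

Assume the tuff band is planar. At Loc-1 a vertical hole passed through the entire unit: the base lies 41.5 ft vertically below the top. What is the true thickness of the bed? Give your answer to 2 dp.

Let the plane be z = a·x + b·y + c.
Loc-2−Loc-1: −10a + 67b = −36.9;  Loc-3−Loc-1: −53a − 36b = 93.3.
Solving gives a = −1.25868, b = −0.73861.
|∇z| = √(a²+b²) = 1.45939, so dip δ = arctan(1.45939) = 55.58°.
True thickness = vertical thickness × cos δ = 41.5 × cos 55.58° = 23.46 ft.

23.46 ft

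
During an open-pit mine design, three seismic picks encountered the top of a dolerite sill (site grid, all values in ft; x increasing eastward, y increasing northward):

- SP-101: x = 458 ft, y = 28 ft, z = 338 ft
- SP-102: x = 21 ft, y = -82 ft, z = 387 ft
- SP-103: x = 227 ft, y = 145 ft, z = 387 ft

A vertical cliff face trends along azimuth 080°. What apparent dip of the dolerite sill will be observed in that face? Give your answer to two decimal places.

6.85°

Let the plane be z = a·x + b·y + c.
SP-102−SP-101: −437a − 110b = 49;  SP-103−SP-101: −231a + 117b = 49.
Solving gives a = −0.14532, b = 0.13188.
Unit vector along 080° is (sin 80°, cos 80°) = (0.9848, 0.1736).
Slope in that direction = a·(0.9848) + b·(0.1736) = −0.12022.
Apparent dip = arctan|0.12022| = 6.85° (true dip is 11.1°, so apparent ≤ true as expected).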